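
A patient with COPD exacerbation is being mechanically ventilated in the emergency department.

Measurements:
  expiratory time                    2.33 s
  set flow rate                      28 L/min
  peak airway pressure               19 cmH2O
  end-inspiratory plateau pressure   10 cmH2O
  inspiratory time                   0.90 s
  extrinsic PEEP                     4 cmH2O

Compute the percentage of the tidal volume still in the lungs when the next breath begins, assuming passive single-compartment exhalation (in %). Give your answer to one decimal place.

Flow: 28 L/min ÷ 60 = 0.4667 L/s.
Vt = flow × Ti = 0.4667 L/s × 0.90 s × 1000 mL/L = 420.03 mL.
R = (PIP − Pplat)/V̇ = (19 − 10) / 0.4667 = 9.0/0.4667 = 19.284 cmH2O·s/L.
C = Vt/(Pplat − PEEP) = 420.03 / (10 − 4) = 420.03/6.0 = 70.005 mL/cmH2O.
τ = R × C = 19.284 × 0.07001 L/cmH2O = 1.35 s.
Fraction remaining at end-expiration = e^(−Te/τ) = e^(−2.33/1.35) = 0.178 → 17.8%.

17.8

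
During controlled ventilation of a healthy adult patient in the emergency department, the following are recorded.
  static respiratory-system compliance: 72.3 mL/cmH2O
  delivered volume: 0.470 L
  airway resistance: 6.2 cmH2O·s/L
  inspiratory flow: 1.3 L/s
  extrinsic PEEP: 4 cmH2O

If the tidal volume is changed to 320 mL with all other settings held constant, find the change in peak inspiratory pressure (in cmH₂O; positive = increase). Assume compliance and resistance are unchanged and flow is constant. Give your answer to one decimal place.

PIP = Vt/C + R·V̇ + PEEP (constant-flow equation of motion).
Only the elastic term changes: ΔPIP = ΔVt / C = (320 − 470) / 72.3 = -2.075 cmH2O.

-2.1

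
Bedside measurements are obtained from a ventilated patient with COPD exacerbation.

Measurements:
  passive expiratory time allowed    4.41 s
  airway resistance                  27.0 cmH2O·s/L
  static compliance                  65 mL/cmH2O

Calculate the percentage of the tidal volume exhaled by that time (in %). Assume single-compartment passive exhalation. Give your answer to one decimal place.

τ = R × C = 27.0 × 65 mL/cmH2O = 27.0 × 0.065 L/cmH2O = 1.755 s.
Passive exhalation: V(t)/V₀ = e^(−t/τ) = e^(−4.41/1.755) = 0.08104.
Fraction exhaled = 1 − 0.08104 = 0.919 → 91.9%.

91.9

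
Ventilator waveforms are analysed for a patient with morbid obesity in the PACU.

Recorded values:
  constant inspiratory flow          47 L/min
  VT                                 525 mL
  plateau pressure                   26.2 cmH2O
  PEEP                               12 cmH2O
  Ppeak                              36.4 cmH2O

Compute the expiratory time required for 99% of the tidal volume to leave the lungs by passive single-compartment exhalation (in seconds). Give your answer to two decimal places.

2.22

Flow: 47 L/min ÷ 60 = 0.7833 L/s.
R = (PIP − Pplat)/V̇ = (36.4 − 26.2) / 0.7833 = 10.2/0.7833 = 13.022 cmH2O·s/L.
C = Vt/(Pplat − PEEP) = 525.0 / (26.2 − 12) = 525.0/14.2 = 36.972 mL/cmH2O.
τ = R × C = 13.022 × 0.03697 L/cmH2O = 0.4814 s.
t = −τ·ln(1 − 0.99) = −0.4814·ln(0.01) = 2.217 s.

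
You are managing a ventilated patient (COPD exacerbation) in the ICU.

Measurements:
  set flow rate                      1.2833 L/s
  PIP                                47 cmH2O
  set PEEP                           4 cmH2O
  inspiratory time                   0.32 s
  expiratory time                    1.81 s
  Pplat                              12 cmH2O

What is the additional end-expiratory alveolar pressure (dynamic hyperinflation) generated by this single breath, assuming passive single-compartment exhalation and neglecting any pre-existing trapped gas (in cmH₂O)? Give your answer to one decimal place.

Vt = flow × Ti = 1.2833 L/s × 0.32 s × 1000 mL/L = 410.66 mL.
R = (PIP − Pplat)/V̇ = (47 − 12) / 1.2833 = 35.0/1.2833 = 27.273 cmH2O·s/L.
C = Vt/(Pplat − PEEP) = 410.66 / (12 − 4) = 410.66/8.0 = 51.333 mL/cmH2O.
τ = R × C = 27.273 × 0.05133 L/cmH2O = 1.4 s.
Fraction remaining = e^(−Te/τ) = e^(−1.81/1.4) = 0.2745; trapped volume = 410.66 × 0.2745 = 112.73 mL.
Additional alveolar pressure from trapping ≈ V_trapped / C = 112.73 / 51.333 = 2.196 cmH2O.

2.2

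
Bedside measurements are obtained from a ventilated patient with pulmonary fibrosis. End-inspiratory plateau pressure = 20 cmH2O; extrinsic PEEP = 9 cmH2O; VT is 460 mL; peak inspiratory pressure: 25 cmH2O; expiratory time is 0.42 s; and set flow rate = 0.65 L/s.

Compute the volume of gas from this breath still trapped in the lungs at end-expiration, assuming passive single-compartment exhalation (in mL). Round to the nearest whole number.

R = (PIP − Pplat)/V̇ = (25 − 20) / 0.65 = 5.0/0.65 = 7.692 cmH2O·s/L.
C = Vt/(Pplat − PEEP) = 460.0 / (20 − 9) = 460.0/11.0 = 41.818 mL/cmH2O.
τ = R × C = 7.692 × 0.04182 L/cmH2O = 0.3217 s.
Fraction remaining = e^(−Te/τ) = e^(−0.42/0.3217) = 0.271.
Trapped volume = 460.0 × 0.271 = 124.66 mL.

125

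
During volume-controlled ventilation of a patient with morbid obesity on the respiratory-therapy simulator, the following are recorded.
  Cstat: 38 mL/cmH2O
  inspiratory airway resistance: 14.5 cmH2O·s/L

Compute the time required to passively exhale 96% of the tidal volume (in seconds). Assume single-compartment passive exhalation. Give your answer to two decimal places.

1.77

τ = R × C = 14.5 × 38 mL/cmH2O = 14.5 × 0.038 L/cmH2O = 0.551 s.
Exhaled fraction f = 1 − e^(−t/τ) → t = −τ·ln(1 − f) = −0.551·ln(0.04) = 1.774 s.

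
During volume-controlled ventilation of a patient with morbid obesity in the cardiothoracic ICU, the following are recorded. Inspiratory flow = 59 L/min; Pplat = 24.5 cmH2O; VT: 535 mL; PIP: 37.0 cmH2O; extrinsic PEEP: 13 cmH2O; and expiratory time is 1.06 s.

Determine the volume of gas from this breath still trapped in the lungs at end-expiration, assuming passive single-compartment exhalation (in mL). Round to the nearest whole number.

Flow: 59 L/min ÷ 60 = 0.9833 L/s.
R = (PIP − Pplat)/V̇ = (37.0 − 24.5) / 0.9833 = 12.5/0.9833 = 12.712 cmH2O·s/L.
C = Vt/(Pplat − PEEP) = 535.0 / (24.5 − 13) = 535.0/11.5 = 46.522 mL/cmH2O.
τ = R × C = 12.712 × 0.04652 L/cmH2O = 0.5914 s.
Fraction remaining = e^(−Te/τ) = e^(−1.06/0.5914) = 0.1666.
Trapped volume = 535.0 × 0.1666 = 89.131 mL.

89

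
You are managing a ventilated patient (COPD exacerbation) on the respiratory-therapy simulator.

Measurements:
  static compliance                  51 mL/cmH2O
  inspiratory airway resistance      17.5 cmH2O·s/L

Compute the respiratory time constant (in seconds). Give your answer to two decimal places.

0.89

τ = R × C = 17.5 × 51 mL/cmH2O = 17.5 × 0.051 L/cmH2O = 0.8925 s.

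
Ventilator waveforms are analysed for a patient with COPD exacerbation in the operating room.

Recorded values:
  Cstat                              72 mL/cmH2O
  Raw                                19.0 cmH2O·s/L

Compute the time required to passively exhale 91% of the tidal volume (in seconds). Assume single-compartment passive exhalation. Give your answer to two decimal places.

τ = R × C = 19.0 × 72 mL/cmH2O = 19.0 × 0.072 L/cmH2O = 1.368 s.
Exhaled fraction f = 1 − e^(−t/τ) → t = −τ·ln(1 − f) = −1.368·ln(0.09) = 3.294 s.

3.29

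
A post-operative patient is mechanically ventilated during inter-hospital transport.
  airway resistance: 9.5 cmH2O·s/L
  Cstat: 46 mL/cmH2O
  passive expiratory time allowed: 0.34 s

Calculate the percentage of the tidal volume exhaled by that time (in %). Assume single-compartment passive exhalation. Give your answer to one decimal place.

54.1

τ = R × C = 9.5 × 46 mL/cmH2O = 9.5 × 0.046 L/cmH2O = 0.437 s.
Passive exhalation: V(t)/V₀ = e^(−t/τ) = e^(−0.34/0.437) = 0.4593.
Fraction exhaled = 1 − 0.4593 = 0.5407 → 54.07%.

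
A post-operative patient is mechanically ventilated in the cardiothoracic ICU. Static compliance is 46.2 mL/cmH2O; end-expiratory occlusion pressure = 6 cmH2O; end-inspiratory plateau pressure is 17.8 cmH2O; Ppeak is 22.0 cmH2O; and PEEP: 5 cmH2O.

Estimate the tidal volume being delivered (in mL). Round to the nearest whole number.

545

End-expiratory occlusion gives total PEEP = 6 cmH2O (intrinsic PEEP = 6 − 5 = 1). Use total PEEP for the elastic gradient.
Vt = Cstat × (Pplat − PEEPtotal) = 46.2 × (17.8 − 6) = 46.2 × 11.8 = 545.16 mL.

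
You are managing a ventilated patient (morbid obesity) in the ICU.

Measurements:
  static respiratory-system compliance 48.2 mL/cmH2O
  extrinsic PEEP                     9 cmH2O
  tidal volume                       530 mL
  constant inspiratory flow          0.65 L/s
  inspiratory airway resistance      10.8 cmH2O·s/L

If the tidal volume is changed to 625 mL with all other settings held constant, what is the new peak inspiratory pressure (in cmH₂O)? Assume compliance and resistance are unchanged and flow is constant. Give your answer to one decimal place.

29.0

PIP = Vt/C + R·V̇ + PEEP (constant-flow equation of motion).
Only the elastic term changes: ΔPIP = ΔVt / C = (625 − 530) / 48.2 = 1.971 cmH2O.
Original PIP = 530/48.2 + 10.8×0.65 + 9 = 27.016 cmH2O; new PIP = 27.016 + (1.971) = 28.987 cmH2O.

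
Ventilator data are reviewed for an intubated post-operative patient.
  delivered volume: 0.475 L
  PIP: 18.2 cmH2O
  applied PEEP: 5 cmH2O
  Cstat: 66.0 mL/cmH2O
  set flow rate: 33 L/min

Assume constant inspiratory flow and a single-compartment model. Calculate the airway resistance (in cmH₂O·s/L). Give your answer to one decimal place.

Flow: 33 L/min ÷ 60 = 0.55 L/s.
Equation of motion (constant flow): PIP = Vt/C + R·V̇ + PEEP.
R·V̇ = PIP − Vt/C − PEEP = 18.2 − 475/66.0 − 5 = 18.2 − 7.197 − 5 = 6.003 cmH2O.
R = 6.003 / 0.55 = 10.915 cmH2O·s/L.

10.9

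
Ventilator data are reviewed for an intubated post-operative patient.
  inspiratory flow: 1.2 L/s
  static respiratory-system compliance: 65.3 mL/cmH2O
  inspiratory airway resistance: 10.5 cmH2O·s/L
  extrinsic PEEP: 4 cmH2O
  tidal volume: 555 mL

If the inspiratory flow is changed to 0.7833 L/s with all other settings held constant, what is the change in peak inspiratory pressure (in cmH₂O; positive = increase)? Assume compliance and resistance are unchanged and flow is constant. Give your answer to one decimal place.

PIP = Vt/C + R·V̇ + PEEP (constant-flow equation of motion).
Only the resistive term changes: ΔPIP = R × ΔV̇ = 10.5 × (0.7833 − 1.2) = 10.5 × -0.4167 = -4.375 cmH2O.

-4.4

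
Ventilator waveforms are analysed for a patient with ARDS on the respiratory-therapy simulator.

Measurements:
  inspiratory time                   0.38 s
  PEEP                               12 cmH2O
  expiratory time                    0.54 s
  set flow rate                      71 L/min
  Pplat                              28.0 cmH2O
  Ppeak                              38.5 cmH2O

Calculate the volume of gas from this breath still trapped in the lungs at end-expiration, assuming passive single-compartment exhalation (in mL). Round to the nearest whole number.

Flow: 71 L/min ÷ 60 = 1.1833 L/s.
Vt = flow × Ti = 1.1833 L/s × 0.38 s × 1000 mL/L = 449.65 mL.
R = (PIP − Pplat)/V̇ = (38.5 − 28.0) / 1.1833 = 10.5/1.1833 = 8.873 cmH2O·s/L.
C = Vt/(Pplat − PEEP) = 449.65 / (28.0 − 12) = 449.65/16.0 = 28.103 mL/cmH2O.
τ = R × C = 8.873 × 0.0281 L/cmH2O = 0.2493 s.
Fraction remaining = e^(−Te/τ) = e^(−0.54/0.2493) = 0.1146.
Trapped volume = 449.65 × 0.1146 = 51.53 mL.

52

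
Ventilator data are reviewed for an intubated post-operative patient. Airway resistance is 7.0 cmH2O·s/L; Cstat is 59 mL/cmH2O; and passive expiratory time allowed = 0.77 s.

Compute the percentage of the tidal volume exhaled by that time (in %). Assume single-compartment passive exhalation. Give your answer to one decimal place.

τ = R × C = 7.0 × 59 mL/cmH2O = 7.0 × 0.059 L/cmH2O = 0.413 s.
Passive exhalation: V(t)/V₀ = e^(−t/τ) = e^(−0.77/0.413) = 0.155.
Fraction exhaled = 1 − 0.155 = 0.845 → 84.5%.

84.5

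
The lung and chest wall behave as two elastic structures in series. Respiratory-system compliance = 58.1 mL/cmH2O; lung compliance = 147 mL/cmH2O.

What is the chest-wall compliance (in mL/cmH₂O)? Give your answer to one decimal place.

1/Ccw = 1/Crs − 1/CL.
1/Ccw = 1/58.1 − 1/147 = 0.01041.
Ccw = 96.061 mL/cmH2O.

96.1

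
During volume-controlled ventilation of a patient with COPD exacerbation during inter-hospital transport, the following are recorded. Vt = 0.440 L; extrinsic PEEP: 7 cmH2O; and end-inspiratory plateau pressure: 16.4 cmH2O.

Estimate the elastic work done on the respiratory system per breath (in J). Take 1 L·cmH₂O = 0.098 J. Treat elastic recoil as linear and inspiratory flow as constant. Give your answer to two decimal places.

0.20

Elastic work ≈ ½ × (Pplat − PEEP) × Vt = 0.5 × (16.4 − 7) × 0.440 L = 0.5 × 9.4 × 0.440 = 2.068 L·cmH2O.
× 0.098 J/(L·cmH2O) → 0.2027 J.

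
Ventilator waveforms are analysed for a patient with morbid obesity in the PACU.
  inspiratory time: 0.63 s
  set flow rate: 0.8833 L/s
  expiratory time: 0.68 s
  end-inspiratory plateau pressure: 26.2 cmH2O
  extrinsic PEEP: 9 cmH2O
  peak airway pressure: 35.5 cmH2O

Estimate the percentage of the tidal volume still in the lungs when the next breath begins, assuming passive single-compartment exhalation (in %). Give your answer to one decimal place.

Vt = flow × Ti = 0.8833 L/s × 0.63 s × 1000 mL/L = 556.48 mL.
R = (PIP − Pplat)/V̇ = (35.5 − 26.2) / 0.8833 = 9.3/0.8833 = 10.529 cmH2O·s/L.
C = Vt/(Pplat − PEEP) = 556.48 / (26.2 − 9) = 556.48/17.2 = 32.353 mL/cmH2O.
τ = R × C = 10.529 × 0.03235 L/cmH2O = 0.3406 s.
Fraction remaining at end-expiration = e^(−Te/τ) = e^(−0.68/0.3406) = 0.1358 → 13.58%.

13.6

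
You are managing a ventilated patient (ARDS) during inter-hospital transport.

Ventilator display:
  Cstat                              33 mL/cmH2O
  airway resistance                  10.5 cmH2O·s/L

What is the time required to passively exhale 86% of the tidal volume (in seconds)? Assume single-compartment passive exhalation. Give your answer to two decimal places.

τ = R × C = 10.5 × 33 mL/cmH2O = 10.5 × 0.033 L/cmH2O = 0.3465 s.
Exhaled fraction f = 1 − e^(−t/τ) → t = −τ·ln(1 − f) = −0.3465·ln(0.14) = 0.6813 s.

0.68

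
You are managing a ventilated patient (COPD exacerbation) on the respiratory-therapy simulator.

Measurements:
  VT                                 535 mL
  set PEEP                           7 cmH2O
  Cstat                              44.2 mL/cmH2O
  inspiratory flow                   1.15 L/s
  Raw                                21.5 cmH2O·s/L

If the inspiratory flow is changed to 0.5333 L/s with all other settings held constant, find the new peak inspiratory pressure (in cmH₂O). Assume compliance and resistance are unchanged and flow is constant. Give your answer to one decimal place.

PIP = Vt/C + R·V̇ + PEEP (constant-flow equation of motion).
Only the resistive term changes: ΔPIP = R × ΔV̇ = 21.5 × (0.5333 − 1.15) = 21.5 × -0.6167 = -13.259 cmH2O.
Original PIP = 535/44.2 + 21.5×1.15 + 7 = 43.829 cmH2O; new PIP = 43.829 + (-13.259) = 30.57 cmH2O.

30.6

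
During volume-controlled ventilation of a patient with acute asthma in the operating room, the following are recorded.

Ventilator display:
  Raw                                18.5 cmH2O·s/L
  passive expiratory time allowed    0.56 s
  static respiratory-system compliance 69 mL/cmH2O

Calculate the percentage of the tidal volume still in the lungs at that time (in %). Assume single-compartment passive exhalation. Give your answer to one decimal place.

64.5

τ = R × C = 18.5 × 69 mL/cmH2O = 18.5 × 0.069 L/cmH2O = 1.277 s.
Passive exhalation: V(t)/V₀ = e^(−t/τ) = e^(−0.56/1.277) = 0.645.
Fraction remaining = 0.645 → 64.5%.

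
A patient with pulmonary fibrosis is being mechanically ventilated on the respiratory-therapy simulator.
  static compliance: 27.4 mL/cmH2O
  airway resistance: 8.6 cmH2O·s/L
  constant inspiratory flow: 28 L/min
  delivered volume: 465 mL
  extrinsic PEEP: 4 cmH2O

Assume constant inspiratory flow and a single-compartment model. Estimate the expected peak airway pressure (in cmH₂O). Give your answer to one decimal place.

Flow: 28 L/min ÷ 60 = 0.4667 L/s.
Equation of motion (constant flow): PIP = Vt/C + R·V̇ + PEEP.
PIP = 465/27.4 + 8.6×0.4667 + 4 = 16.971 + 4.014 + 4 = 24.985 cmH2O.

25.0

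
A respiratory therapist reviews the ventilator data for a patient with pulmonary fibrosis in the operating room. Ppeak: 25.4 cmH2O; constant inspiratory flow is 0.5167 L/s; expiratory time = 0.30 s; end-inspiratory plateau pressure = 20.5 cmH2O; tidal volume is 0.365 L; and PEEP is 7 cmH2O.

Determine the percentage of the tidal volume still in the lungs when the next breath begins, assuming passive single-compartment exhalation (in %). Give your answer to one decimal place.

R = (PIP − Pplat)/V̇ = (25.4 − 20.5) / 0.5167 = 4.9/0.5167 = 9.483 cmH2O·s/L.
C = Vt/(Pplat − PEEP) = 365.0 / (20.5 − 7) = 365.0/13.5 = 27.037 mL/cmH2O.
τ = R × C = 9.483 × 0.02704 L/cmH2O = 0.2564 s.
Fraction remaining at end-expiration = e^(−Te/τ) = e^(−0.30/0.2564) = 0.3104 → 31.04%.

31.0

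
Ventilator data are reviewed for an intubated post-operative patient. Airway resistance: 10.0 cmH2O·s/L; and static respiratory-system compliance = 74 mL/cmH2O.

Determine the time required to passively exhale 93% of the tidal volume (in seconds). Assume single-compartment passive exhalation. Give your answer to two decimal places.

τ = R × C = 10.0 × 74 mL/cmH2O = 10.0 × 0.074 L/cmH2O = 0.74 s.
Exhaled fraction f = 1 − e^(−t/τ) → t = −τ·ln(1 − f) = −0.74·ln(0.07) = 1.968 s.

1.97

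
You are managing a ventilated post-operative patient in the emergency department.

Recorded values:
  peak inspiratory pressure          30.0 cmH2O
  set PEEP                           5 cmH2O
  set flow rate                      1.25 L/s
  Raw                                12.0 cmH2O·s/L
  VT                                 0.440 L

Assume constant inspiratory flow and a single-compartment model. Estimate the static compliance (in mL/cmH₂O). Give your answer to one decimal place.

Equation of motion (constant flow): PIP = Vt/C + R·V̇ + PEEP.
Vt/C = PIP − R·V̇ − PEEP = 30.0 − 12.0×1.25 − 5 = 30.0 − 15.0 − 5 = 10.0 cmH2O.
C = Vt / 10.0 = 440 / 10.0 = 44.0 mL/cmH2O.

44.0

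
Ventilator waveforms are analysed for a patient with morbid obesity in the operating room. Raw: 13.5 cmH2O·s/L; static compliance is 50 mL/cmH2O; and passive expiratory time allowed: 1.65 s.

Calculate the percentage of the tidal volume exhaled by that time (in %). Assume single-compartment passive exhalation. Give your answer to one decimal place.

91.3

τ = R × C = 13.5 × 50 mL/cmH2O = 13.5 × 0.050 L/cmH2O = 0.675 s.
Passive exhalation: V(t)/V₀ = e^(−t/τ) = e^(−1.65/0.675) = 0.08677.
Fraction exhaled = 1 − 0.08677 = 0.9132 → 91.32%.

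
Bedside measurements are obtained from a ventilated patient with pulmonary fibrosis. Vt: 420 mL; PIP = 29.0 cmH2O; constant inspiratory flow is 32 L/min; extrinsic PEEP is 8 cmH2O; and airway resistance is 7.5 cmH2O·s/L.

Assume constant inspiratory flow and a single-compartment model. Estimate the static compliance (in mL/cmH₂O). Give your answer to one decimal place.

24.7

Flow: 32 L/min ÷ 60 = 0.5333 L/s.
Equation of motion (constant flow): PIP = Vt/C + R·V̇ + PEEP.
Vt/C = PIP − R·V̇ − PEEP = 29.0 − 7.5×0.5333 − 8 = 29.0 − 4.0 − 8 = 17.0 cmH2O.
C = Vt / 17.0 = 420 / 17.0 = 24.706 mL/cmH2O.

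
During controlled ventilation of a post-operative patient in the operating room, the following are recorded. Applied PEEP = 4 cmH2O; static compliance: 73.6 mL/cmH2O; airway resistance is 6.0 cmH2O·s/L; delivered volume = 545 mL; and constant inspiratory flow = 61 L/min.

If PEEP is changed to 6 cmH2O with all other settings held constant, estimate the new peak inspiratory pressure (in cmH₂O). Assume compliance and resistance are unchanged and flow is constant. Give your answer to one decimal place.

Flow: 61 L/min ÷ 60 = 1.0167 L/s.
PIP = Vt/C + R·V̇ + PEEP (constant-flow equation of motion).
Only the baseline term changes: ΔPIP = ΔPEEP = 6 − 4 = 2.0 cmH2O.
Original PIP = 545/73.6 + 6.0×1.0167 + 4 = 17.505 cmH2O; new PIP = 17.505 + (2.0) = 19.505 cmH2O.

19.5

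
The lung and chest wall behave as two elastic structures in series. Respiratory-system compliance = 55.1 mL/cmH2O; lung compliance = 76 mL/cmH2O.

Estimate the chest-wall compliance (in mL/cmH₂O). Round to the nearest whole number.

1/Ccw = 1/Crs − 1/CL.
1/Ccw = 1/55.1 − 1/76 = 0.004991.
Ccw = 200.36 mL/cmH2O.

200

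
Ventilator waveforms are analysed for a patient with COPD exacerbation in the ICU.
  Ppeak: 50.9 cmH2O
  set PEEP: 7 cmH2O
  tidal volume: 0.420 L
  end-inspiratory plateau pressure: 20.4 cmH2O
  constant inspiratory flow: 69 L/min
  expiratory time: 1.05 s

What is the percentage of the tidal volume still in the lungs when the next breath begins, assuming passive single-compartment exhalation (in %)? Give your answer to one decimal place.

Flow: 69 L/min ÷ 60 = 1.15 L/s.
R = (PIP − Pplat)/V̇ = (50.9 − 20.4) / 1.15 = 30.5/1.15 = 26.522 cmH2O·s/L.
C = Vt/(Pplat − PEEP) = 420.0 / (20.4 − 7) = 420.0/13.4 = 31.343 mL/cmH2O.
τ = R × C = 26.522 × 0.03134 L/cmH2O = 0.8312 s.
Fraction remaining at end-expiration = e^(−Te/τ) = e^(−1.05/0.8312) = 0.2827 → 28.27%.

28.3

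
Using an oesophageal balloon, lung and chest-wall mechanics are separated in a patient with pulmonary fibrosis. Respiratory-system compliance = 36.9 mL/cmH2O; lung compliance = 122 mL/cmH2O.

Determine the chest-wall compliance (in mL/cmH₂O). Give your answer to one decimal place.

52.9

1/Ccw = 1/Crs − 1/CL.
1/Ccw = 1/36.9 − 1/122 = 0.0189.
Ccw = 52.91 mL/cmH2O.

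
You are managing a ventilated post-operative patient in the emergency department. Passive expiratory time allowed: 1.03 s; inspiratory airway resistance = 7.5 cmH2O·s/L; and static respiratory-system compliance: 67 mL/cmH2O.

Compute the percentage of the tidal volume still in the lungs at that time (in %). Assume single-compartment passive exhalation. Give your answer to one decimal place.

τ = R × C = 7.5 × 67 mL/cmH2O = 7.5 × 0.067 L/cmH2O = 0.5025 s.
Passive exhalation: V(t)/V₀ = e^(−t/τ) = e^(−1.03/0.5025) = 0.1288.
Fraction remaining = 0.1288 → 12.88%.

12.9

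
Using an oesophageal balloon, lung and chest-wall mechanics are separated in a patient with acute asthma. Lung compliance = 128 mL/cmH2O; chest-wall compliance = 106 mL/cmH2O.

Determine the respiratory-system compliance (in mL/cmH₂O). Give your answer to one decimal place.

Lung and chest wall are elastances in series: 1/Crs = 1/CL + 1/Ccw.
1/Crs = 1/128 + 1/106 = 0.01725.
Crs = 57.971 mL/cmH2O.

58.0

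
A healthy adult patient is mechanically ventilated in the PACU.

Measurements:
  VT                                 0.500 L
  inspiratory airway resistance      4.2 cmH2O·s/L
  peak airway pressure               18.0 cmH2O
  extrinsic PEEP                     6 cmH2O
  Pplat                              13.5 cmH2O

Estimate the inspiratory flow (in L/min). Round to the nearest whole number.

64

flow = (PIP − Pplat) / Raw = (18.0 − 13.5) / 4.2 = 1.071 L/s × 60 = 64.26 L/min.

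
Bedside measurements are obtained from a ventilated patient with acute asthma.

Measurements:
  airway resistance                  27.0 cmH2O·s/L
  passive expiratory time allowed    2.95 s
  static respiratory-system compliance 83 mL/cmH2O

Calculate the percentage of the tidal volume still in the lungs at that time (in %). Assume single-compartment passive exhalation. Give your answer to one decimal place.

26.8

τ = R × C = 27.0 × 83 mL/cmH2O = 27.0 × 0.083 L/cmH2O = 2.241 s.
Passive exhalation: V(t)/V₀ = e^(−t/τ) = e^(−2.95/2.241) = 0.2681.
Fraction remaining = 0.2681 → 26.81%.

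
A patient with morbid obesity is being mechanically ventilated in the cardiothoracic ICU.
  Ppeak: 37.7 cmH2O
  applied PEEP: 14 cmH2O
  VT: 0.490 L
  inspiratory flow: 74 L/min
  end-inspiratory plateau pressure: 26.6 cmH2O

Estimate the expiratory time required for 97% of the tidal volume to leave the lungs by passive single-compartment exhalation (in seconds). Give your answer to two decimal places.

Flow: 74 L/min ÷ 60 = 1.2333 L/s.
R = (PIP − Pplat)/V̇ = (37.7 − 26.6) / 1.2333 = 11.1/1.2333 = 9.0 cmH2O·s/L.
C = Vt/(Pplat − PEEP) = 490.0 / (26.6 − 14) = 490.0/12.6 = 38.889 mL/cmH2O.
τ = R × C = 9.0 × 0.03889 L/cmH2O = 0.35 s.
t = −τ·ln(1 − 0.97) = −0.35·ln(0.03) = 1.227 s.

1.23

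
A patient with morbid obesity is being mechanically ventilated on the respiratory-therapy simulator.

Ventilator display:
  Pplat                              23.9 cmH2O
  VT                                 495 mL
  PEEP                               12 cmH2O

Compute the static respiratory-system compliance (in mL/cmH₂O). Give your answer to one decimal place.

Cstat = Vt / (Pplat − PEEP) = 495 / (23.9 − 12) = 495 / 11.9 = 41.597 mL/cmH2O.

41.6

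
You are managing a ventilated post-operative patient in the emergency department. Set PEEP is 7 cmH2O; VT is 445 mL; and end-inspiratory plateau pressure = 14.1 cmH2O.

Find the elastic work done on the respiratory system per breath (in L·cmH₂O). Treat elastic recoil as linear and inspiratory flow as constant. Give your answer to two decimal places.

1.58

Elastic work ≈ ½ × (Pplat − PEEP) × Vt = 0.5 × (14.1 − 7) × 0.445 L = 0.5 × 7.1 × 0.445 = 1.58 L·cmH2O.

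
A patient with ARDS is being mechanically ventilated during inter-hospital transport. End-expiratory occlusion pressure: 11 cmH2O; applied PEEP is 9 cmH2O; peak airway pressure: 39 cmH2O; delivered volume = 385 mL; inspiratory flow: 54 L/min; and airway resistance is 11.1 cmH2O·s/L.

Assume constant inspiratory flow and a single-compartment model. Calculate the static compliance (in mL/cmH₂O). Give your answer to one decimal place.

Flow: 54 L/min ÷ 60 = 0.9 L/s.
Total PEEP = 11 cmH2O (set 9 + intrinsic 2); this is the baseline alveolar pressure.
Equation of motion (constant flow): PIP = Vt/C + R·V̇ + PEEP.
Vt/C = PIP − R·V̇ − PEEP = 39 − 11.1×0.9 − 11 = 39 − 9.99 − 11 = 18.01 cmH2O.
C = Vt / 18.01 = 385 / 18.01 = 21.377 mL/cmH2O.

21.4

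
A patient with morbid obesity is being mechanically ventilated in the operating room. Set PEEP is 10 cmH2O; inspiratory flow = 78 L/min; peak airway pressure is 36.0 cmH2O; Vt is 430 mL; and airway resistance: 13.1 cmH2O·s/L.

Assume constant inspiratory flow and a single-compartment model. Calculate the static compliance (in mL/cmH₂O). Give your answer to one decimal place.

47.9

Flow: 78 L/min ÷ 60 = 1.3 L/s.
Equation of motion (constant flow): PIP = Vt/C + R·V̇ + PEEP.
Vt/C = PIP − R·V̇ − PEEP = 36.0 − 13.1×1.3 − 10 = 36.0 − 17.03 − 10 = 8.97 cmH2O.
C = Vt / 8.97 = 430 / 8.97 = 47.938 mL/cmH2O.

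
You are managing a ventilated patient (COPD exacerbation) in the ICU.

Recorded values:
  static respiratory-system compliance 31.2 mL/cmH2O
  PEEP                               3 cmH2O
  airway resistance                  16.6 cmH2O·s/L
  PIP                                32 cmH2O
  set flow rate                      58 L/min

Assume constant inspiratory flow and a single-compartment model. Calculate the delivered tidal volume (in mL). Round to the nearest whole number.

404

Flow: 58 L/min ÷ 60 = 0.9667 L/s.
Equation of motion (constant flow): PIP = Vt/C + R·V̇ + PEEP.
Vt/C = PIP − R·V̇ − PEEP = 32 − 16.047 − 3 = 12.953 cmH2O.
Vt = C × 12.953 = 31.2 × 12.953 = 404.13 mL.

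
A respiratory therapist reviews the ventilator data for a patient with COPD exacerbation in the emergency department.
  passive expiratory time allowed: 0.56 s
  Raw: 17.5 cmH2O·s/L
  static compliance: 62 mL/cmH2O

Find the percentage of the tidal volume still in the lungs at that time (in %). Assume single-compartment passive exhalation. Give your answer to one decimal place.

τ = R × C = 17.5 × 62 mL/cmH2O = 17.5 × 0.062 L/cmH2O = 1.085 s.
Passive exhalation: V(t)/V₀ = e^(−t/τ) = e^(−0.56/1.085) = 0.5968.
Fraction remaining = 0.5968 → 59.68%.

59.7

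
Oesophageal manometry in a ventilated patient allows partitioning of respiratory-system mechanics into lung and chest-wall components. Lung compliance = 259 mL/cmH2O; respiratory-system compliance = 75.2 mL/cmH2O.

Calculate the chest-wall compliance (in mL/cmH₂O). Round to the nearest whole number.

106

1/Ccw = 1/Crs − 1/CL.
1/Ccw = 1/75.2 − 1/259 = 0.009437.
Ccw = 105.97 mL/cmH2O.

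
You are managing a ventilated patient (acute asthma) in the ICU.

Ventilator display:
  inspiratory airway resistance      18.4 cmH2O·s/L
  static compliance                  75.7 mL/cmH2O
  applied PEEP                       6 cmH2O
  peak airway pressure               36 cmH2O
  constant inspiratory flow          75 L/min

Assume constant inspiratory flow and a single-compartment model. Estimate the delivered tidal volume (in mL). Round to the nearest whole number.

530

Flow: 75 L/min ÷ 60 = 1.25 L/s.
Equation of motion (constant flow): PIP = Vt/C + R·V̇ + PEEP.
Vt/C = PIP − R·V̇ − PEEP = 36 − 23.0 − 6 = 7.0 cmH2O.
Vt = C × 7.0 = 75.7 × 7.0 = 529.9 mL.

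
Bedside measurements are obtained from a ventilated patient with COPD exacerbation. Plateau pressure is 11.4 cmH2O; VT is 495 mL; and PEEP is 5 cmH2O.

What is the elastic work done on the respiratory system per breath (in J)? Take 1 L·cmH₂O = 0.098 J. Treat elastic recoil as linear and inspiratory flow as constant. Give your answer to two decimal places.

Elastic work ≈ ½ × (Pplat − PEEP) × Vt = 0.5 × (11.4 − 5) × 0.495 L = 0.5 × 6.4 × 0.495 = 1.584 L·cmH2O.
× 0.098 J/(L·cmH2O) → 0.1552 J.

0.16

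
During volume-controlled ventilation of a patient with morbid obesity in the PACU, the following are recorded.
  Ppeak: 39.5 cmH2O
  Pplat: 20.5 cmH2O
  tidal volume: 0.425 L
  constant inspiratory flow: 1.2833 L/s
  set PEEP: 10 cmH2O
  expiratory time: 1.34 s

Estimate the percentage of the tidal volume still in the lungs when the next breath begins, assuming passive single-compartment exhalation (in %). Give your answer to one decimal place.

10.7

R = (PIP − Pplat)/V̇ = (39.5 − 20.5) / 1.2833 = 19.0/1.2833 = 14.806 cmH2O·s/L.
C = Vt/(Pplat − PEEP) = 425.0 / (20.5 − 10) = 425.0/10.5 = 40.476 mL/cmH2O.
τ = R × C = 14.806 × 0.04048 L/cmH2O = 0.5993 s.
Fraction remaining at end-expiration = e^(−Te/τ) = e^(−1.34/0.5993) = 0.1069 → 10.69%.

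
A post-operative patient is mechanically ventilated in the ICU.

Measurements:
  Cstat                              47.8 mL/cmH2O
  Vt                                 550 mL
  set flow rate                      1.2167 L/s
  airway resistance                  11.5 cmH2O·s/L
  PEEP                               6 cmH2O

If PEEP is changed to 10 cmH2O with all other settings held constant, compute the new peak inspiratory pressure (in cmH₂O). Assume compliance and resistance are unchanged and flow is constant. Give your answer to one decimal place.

35.5

PIP = Vt/C + R·V̇ + PEEP (constant-flow equation of motion).
Only the baseline term changes: ΔPIP = ΔPEEP = 10 − 6 = 4.0 cmH2O.
Original PIP = 550/47.8 + 11.5×1.2167 + 6 = 31.498 cmH2O; new PIP = 31.498 + (4.0) = 35.498 cmH2O.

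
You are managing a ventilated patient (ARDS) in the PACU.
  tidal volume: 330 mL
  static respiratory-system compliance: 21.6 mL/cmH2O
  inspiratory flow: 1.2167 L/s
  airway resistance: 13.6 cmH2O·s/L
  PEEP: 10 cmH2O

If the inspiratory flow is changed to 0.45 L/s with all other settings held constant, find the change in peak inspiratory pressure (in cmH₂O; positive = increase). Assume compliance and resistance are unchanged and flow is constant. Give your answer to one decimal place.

-10.4

PIP = Vt/C + R·V̇ + PEEP (constant-flow equation of motion).
Only the resistive term changes: ΔPIP = R × ΔV̇ = 13.6 × (0.45 − 1.2167) = 13.6 × -0.7667 = -10.427 cmH2O.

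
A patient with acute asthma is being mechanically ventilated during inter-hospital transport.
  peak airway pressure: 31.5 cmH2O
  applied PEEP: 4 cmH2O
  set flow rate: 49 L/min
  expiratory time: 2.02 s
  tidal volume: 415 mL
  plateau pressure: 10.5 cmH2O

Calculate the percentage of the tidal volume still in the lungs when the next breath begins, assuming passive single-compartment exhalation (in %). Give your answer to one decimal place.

Flow: 49 L/min ÷ 60 = 0.8167 L/s.
R = (PIP − Pplat)/V̇ = (31.5 − 10.5) / 0.8167 = 21.0/0.8167 = 25.713 cmH2O·s/L.
C = Vt/(Pplat − PEEP) = 415.0 / (10.5 − 4) = 415.0/6.5 = 63.846 mL/cmH2O.
τ = R × C = 25.713 × 0.06385 L/cmH2O = 1.642 s.
Fraction remaining at end-expiration = e^(−Te/τ) = e^(−2.02/1.642) = 0.2922 → 29.22%.

29.2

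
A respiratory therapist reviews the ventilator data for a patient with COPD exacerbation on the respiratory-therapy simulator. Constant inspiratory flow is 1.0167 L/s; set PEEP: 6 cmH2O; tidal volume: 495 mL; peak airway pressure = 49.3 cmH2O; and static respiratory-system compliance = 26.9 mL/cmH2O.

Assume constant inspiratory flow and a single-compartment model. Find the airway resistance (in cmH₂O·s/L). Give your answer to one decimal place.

Equation of motion (constant flow): PIP = Vt/C + R·V̇ + PEEP.
R·V̇ = PIP − Vt/C − PEEP = 49.3 − 495/26.9 − 6 = 49.3 − 18.401 − 6 = 24.899 cmH2O.
R = 24.899 / 1.0167 = 24.49 cmH2O·s/L.

24.5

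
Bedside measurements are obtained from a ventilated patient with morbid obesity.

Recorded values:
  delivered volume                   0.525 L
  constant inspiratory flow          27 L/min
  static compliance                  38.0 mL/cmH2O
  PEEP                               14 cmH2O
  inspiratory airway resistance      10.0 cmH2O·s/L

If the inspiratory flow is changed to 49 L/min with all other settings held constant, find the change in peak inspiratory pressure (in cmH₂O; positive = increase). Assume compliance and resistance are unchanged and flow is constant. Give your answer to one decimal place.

Flow: 27 L/min ÷ 60 = 0.45 L/s.
New flow: 49 L/min ÷ 60 = 0.8167 L/s.
PIP = Vt/C + R·V̇ + PEEP (constant-flow equation of motion).
Only the resistive term changes: ΔPIP = R × ΔV̇ = 10.0 × (0.8167 − 0.45) = 10.0 × 0.3667 = 3.667 cmH2O.

3.7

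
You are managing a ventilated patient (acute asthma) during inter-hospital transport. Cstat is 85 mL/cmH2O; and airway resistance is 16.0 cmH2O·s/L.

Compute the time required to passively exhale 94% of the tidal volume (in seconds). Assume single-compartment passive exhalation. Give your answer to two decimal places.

3.83

τ = R × C = 16.0 × 85 mL/cmH2O = 16.0 × 0.085 L/cmH2O = 1.36 s.
Exhaled fraction f = 1 − e^(−t/τ) → t = −τ·ln(1 − f) = −1.36·ln(0.06) = 3.826 s.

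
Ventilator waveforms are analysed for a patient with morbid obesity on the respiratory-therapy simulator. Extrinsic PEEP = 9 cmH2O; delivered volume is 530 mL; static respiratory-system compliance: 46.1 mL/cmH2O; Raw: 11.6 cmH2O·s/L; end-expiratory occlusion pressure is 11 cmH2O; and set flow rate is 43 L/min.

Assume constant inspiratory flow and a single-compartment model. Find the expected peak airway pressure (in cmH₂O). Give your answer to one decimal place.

Flow: 43 L/min ÷ 60 = 0.7167 L/s.
Total PEEP = 11 cmH2O (set 9 + intrinsic 2); this is the baseline alveolar pressure.
Equation of motion (constant flow): PIP = Vt/C + R·V̇ + PEEP.
PIP = 530/46.1 + 11.6×0.7167 + 11 = 11.497 + 8.314 + 11 = 30.811 cmH2O.

30.8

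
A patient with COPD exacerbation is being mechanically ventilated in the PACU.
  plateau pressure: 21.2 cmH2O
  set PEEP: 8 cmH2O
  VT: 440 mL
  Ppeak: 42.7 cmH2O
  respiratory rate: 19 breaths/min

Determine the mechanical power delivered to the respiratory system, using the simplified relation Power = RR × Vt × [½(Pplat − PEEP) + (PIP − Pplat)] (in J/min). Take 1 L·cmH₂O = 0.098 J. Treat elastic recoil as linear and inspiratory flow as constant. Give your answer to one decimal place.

23.0

Per-breath work = Vt × [½(Pplat−PEEP) + (PIP−Pplat)] = 0.440 × [0.5×13.2 + 21.5] = 0.440 × 28.1 = 12.364 L·cmH2O.
Power = 19 × 12.364 = 234.92 L·cmH2O/min.
× 0.098 J/(L·cmH2O) → 23.022 J/min.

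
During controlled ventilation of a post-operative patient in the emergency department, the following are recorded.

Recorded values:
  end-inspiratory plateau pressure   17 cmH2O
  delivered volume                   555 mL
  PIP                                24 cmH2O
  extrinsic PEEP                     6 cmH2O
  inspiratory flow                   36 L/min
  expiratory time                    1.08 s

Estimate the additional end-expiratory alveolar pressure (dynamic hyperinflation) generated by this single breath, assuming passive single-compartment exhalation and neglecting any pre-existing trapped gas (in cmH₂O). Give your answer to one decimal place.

1.8

Flow: 36 L/min ÷ 60 = 0.6 L/s.
R = (PIP − Pplat)/V̇ = (24 − 17) / 0.6 = 7.0/0.6 = 11.667 cmH2O·s/L.
C = Vt/(Pplat − PEEP) = 555.0 / (17 − 6) = 555.0/11.0 = 50.455 mL/cmH2O.
τ = R × C = 11.667 × 0.05046 L/cmH2O = 0.5887 s.
Fraction remaining = e^(−Te/τ) = e^(−1.08/0.5887) = 0.1597; trapped volume = 555.0 × 0.1597 = 88.634 mL.
Additional alveolar pressure from trapping ≈ V_trapped / C = 88.634 / 50.455 = 1.757 cmH2O.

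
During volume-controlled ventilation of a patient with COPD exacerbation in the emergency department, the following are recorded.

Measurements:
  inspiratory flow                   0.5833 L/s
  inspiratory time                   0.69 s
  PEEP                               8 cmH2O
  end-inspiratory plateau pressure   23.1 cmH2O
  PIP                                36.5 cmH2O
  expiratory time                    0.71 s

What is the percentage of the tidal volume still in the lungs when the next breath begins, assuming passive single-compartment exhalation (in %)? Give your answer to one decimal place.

31.4

Vt = flow × Ti = 0.5833 L/s × 0.69 s × 1000 mL/L = 402.48 mL.
R = (PIP − Pplat)/V̇ = (36.5 − 23.1) / 0.5833 = 13.4/0.5833 = 22.973 cmH2O·s/L.
C = Vt/(Pplat − PEEP) = 402.48 / (23.1 − 8) = 402.48/15.1 = 26.654 mL/cmH2O.
τ = R × C = 22.973 × 0.02665 L/cmH2O = 0.6122 s.
Fraction remaining at end-expiration = e^(−Te/τ) = e^(−0.71/0.6122) = 0.3136 → 31.36%.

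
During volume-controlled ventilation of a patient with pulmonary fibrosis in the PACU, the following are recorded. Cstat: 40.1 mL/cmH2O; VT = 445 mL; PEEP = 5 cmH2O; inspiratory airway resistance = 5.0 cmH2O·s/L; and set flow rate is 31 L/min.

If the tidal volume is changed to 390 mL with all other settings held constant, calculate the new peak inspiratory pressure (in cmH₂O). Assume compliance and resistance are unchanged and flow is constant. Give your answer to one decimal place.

17.3

Flow: 31 L/min ÷ 60 = 0.5167 L/s.
PIP = Vt/C + R·V̇ + PEEP (constant-flow equation of motion).
Only the elastic term changes: ΔPIP = ΔVt / C = (390 − 445) / 40.1 = -1.372 cmH2O.
Original PIP = 445/40.1 + 5.0×0.5167 + 5 = 18.681 cmH2O; new PIP = 18.681 + (-1.372) = 17.309 cmH2O.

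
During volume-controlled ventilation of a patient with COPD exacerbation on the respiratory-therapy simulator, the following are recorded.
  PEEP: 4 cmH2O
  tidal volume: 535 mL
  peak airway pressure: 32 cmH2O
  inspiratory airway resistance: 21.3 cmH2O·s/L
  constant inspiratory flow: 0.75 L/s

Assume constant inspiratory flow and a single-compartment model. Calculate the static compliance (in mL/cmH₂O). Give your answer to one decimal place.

Equation of motion (constant flow): PIP = Vt/C + R·V̇ + PEEP.
Vt/C = PIP − R·V̇ − PEEP = 32 − 21.3×0.75 − 4 = 32 − 15.975 − 4 = 12.025 cmH2O.
C = Vt / 12.025 = 535 / 12.025 = 44.491 mL/cmH2O.

44.5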